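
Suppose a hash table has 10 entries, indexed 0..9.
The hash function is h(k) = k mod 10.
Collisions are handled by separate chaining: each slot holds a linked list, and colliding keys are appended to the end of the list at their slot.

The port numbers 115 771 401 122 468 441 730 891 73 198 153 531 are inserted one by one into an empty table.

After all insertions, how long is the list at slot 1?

115 -> bucket 5
771 -> bucket 1
401 -> bucket 1 (collision)
122 -> bucket 2
468 -> bucket 8
441 -> bucket 1 (collision)
730 -> bucket 0
891 -> bucket 1 (collision)
73 -> bucket 3
198 -> bucket 8 (collision)
153 -> bucket 3 (collision)
531 -> bucket 1 (collision)
Final buckets:
0: 730
1: 771 -> 401 -> 441 -> 891 -> 531
2: 122
3: 73 -> 153
4: -
5: 115
6: -
7: -
8: 468 -> 198
9: -

5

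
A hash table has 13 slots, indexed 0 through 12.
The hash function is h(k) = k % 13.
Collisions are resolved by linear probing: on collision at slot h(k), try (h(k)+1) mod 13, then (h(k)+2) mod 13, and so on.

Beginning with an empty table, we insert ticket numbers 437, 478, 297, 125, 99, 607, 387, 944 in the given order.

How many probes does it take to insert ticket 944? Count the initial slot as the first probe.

437: h=8 → slot 8
478: h=10 → slot 10
297: h=11 → slot 11
125: h=8, probe 8,9 → slot 9
99: h=8, probe 8,9,10,11,12 → slot 12
607: h=9, probe 9,10,11,12,0 → slot 0
387: h=10, probe 10,11,12,0,1 → slot 1
944: h=8, probe 8,9,10,11,12,0,1,2 → slot 2
Table: [607, 387, 944, _, _, _, _, _, 437, 125, 478, 297, 99]

8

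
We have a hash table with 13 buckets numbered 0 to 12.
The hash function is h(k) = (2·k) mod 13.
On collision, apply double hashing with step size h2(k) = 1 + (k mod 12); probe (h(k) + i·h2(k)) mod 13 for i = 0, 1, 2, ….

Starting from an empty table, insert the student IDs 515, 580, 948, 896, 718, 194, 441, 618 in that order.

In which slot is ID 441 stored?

515: h=3 => slot 3
580: h=3, h2=5, probe 3,8 => slot 8
948: h=11 => slot 11
896: h=11, h2=9, probe 11,7 => slot 7
718: h=6 => slot 6
194: h=11, h2=3, probe 11,1 => slot 1
441: h=11, h2=10, probe 11,8,5 => slot 5
618: h=1, h2=7, probe 1,8,2 => slot 2
Table: [—, 194, 618, 515, —, 441, 718, 896, 580, —, —, 948, —]

5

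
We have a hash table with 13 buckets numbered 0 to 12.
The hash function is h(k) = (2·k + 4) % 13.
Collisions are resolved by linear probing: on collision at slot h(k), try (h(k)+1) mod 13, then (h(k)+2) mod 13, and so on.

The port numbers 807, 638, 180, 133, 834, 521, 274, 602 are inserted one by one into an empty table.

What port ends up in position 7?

807: h=6 -> slot 6
638: h=6, probe 6,7 -> slot 7
180: h=0 -> slot 0
133: h=10 -> slot 10
834: h=8 -> slot 8
521: h=6, probe 6,7,8,9 -> slot 9
274: h=6, probe 6,7,8,9,10,11 -> slot 11
602: h=12 -> slot 12
Table: [180, ., ., ., ., ., 807, 638, 834, 521, 133, 274, 602]

638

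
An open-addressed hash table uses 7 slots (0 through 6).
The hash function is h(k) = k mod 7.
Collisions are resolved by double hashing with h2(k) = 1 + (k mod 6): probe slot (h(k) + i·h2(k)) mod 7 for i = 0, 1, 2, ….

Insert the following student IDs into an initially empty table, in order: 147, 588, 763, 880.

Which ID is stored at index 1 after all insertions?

Insert 147: h=0, slot 0 empty → index 0.
Insert 588: h=0, h2=1, slot 0 occupied → index 1.
Insert 763: h=0, h2=2, slot 0 occupied → index 2.
Insert 880: h=5, slot 5 empty → index 5.
Table: [147, 588, 763, —, —, 880, —]

588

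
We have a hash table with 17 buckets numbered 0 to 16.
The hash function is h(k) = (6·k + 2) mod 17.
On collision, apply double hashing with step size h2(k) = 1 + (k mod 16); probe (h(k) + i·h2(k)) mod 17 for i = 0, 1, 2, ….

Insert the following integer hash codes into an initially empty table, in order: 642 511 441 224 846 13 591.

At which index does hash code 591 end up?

11

642 hashes to 12; slot 12 is free -> place at 12.
511 hashes to 8; slot 8 is free -> place at 8.
441 hashes to 13; slot 13 is free -> place at 13.
224 hashes to 3; slot 3 is free -> place at 3.
846 hashes to 12, h2=15; 12 taken -> place at 10.
13 hashes to 12, h2=14; 12 taken -> place at 9.
591 hashes to 12, h2=16; 12 taken -> place at 11.
Table: [_, _, _, 224, _, _, _, _, 511, 13, 846, 591, 642, 441, _, _, _]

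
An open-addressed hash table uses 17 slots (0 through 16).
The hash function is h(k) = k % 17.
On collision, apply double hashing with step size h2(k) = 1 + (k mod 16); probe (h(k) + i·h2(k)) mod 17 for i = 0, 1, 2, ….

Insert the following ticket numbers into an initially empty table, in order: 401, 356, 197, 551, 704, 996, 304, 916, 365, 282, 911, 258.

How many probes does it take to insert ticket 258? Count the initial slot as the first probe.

401: h=10 -> slot 10
356: h=16 -> slot 16
197: h=10, h2=6, probe 10,16,5 -> slot 5
551: h=7 -> slot 7
704: h=7, h2=1, probe 7,8 -> slot 8
996: h=10, h2=5, probe 10,15 -> slot 15
304: h=15, h2=1, probe 15,16,0 -> slot 0
916: h=15, h2=5, probe 15,3 -> slot 3
365: h=8, h2=14, probe 8,5,2 -> slot 2
282: h=10, h2=11, probe 10,4 -> slot 4
911: h=10, h2=16, probe 10,9 -> slot 9
258: h=3, h2=3, probe 3,6 -> slot 6
Table: [304, —, 365, 916, 282, 197, 258, 551, 704, 911, 401, —, —, —, —, 996, 356]

2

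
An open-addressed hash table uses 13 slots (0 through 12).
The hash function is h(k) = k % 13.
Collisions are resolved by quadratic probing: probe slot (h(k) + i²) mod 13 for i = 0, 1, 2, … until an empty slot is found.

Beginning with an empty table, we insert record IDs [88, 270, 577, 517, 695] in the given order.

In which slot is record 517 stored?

1

88: h=10 -> slot 10
270: h=10, probe 10,11 -> slot 11
577: h=5 -> slot 5
517: h=10, probe 10,11,1 -> slot 1
695: h=6 -> slot 6
Table: [_, 517, _, _, _, 577, 695, _, _, _, 88, 270, _]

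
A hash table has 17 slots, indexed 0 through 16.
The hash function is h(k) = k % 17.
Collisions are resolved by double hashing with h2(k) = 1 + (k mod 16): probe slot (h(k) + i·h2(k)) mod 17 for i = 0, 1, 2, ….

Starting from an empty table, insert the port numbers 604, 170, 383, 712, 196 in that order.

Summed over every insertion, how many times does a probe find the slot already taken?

2

Insert 604: h=9, slot 9 empty -> index 9.
Insert 170: h=0, slot 0 empty -> index 0.
Insert 383: h=9, h2=16, slot 9 occupied -> index 8.
Insert 712: h=15, slot 15 empty -> index 15.
Insert 196: h=9, h2=5, slot 9 occupied -> index 14.
Table: [170, —, —, —, —, —, —, —, 383, 604, —, —, —, —, 196, 712, —]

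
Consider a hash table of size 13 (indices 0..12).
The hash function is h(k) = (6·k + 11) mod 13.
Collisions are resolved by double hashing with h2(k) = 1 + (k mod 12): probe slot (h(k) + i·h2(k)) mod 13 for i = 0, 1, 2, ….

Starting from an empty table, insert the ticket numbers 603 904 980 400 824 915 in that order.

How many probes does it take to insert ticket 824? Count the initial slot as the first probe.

3

603 hashes to 2; slot 2 is free => place at 2.
904 hashes to 1; slot 1 is free => place at 1.
980 hashes to 2, h2=9; 2 taken => place at 11.
400 hashes to 6; slot 6 is free => place at 6.
824 hashes to 2, h2=9; 2,11 taken => place at 7.
915 hashes to 2, h2=4; 2,6 taken => place at 10.
Table: [., 904, 603, ., ., ., 400, 824, ., ., 915, 980, .]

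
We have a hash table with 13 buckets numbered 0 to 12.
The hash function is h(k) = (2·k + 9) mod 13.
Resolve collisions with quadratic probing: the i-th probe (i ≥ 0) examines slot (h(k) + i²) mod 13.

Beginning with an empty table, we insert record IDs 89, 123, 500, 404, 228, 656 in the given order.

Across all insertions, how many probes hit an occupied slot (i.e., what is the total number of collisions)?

3

Insert 89: h=5, slot 5 empty => index 5.
Insert 123: h=8, slot 8 empty => index 8.
Insert 500: h=8, slot 8 occupied => index 9.
Insert 404: h=11, slot 11 empty => index 11.
Insert 228: h=10, slot 10 empty => index 10.
Insert 656: h=8, slots 8,9 occupied => index 12.
Table: [_, _, _, _, _, 89, _, _, 123, 500, 228, 404, 656]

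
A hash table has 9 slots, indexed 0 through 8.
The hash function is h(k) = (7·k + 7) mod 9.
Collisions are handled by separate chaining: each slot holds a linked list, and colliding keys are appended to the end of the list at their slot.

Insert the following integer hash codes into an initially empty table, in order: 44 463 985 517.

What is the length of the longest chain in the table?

3

44 → bucket 0
463 → bucket 8
985 → bucket 8 (collision)
517 → bucket 8 (collision)
Final buckets:
0: 44
1: -
2: -
3: -
4: -
5: -
6: -
7: -
8: 463 -> 985 -> 517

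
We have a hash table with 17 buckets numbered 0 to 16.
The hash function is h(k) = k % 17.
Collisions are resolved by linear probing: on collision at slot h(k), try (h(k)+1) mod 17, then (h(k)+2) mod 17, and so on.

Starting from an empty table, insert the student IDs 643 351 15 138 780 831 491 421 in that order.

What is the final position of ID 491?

643 hashes to 14; slot 14 is free => place at 14.
351 hashes to 11; slot 11 is free => place at 11.
15 hashes to 15; slot 15 is free => place at 15.
138 hashes to 2; slot 2 is free => place at 2.
780 hashes to 15; 15 taken => place at 16.
831 hashes to 15; 15,16 taken => place at 0.
491 hashes to 15; 15,16,0 taken => place at 1.
421 hashes to 13; slot 13 is free => place at 13.
Table: [831, 491, 138, ., ., ., ., ., ., ., ., 351, ., 421, 643, 15, 780]

1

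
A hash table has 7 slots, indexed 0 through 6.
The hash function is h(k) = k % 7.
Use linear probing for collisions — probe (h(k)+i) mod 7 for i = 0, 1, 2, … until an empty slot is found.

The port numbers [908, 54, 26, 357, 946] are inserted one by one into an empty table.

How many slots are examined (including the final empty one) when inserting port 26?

908 hashes to 5; slot 5 is free -> place at 5.
54 hashes to 5; 5 taken -> place at 6.
26 hashes to 5; 5,6 taken -> place at 0.
357 hashes to 0; 0 taken -> place at 1.
946 hashes to 1; 1 taken -> place at 2.
Table: [26, 357, 946, —, —, 908, 54]

3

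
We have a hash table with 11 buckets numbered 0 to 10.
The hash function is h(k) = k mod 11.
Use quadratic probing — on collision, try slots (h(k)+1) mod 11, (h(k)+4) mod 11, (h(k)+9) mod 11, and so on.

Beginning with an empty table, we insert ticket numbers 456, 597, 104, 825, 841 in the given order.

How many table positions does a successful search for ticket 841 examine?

3

456 hashes to 5; slot 5 is free → place at 5.
597 hashes to 3; slot 3 is free → place at 3.
104 hashes to 5; 5 taken → place at 6.
825 hashes to 0; slot 0 is free → place at 0.
841 hashes to 5; 5,6 taken → place at 9.
Table: [825, ., ., 597, ., 456, 104, ., ., 841, .]
Lookup 841: h=5, probe 5,6,9 → found at 9.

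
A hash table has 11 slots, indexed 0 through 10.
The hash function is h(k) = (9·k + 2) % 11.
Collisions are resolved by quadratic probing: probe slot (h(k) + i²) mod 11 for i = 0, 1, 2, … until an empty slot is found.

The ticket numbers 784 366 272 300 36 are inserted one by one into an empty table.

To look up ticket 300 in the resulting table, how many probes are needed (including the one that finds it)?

3

784 hashes to 7; slot 7 is free → place at 7.
366 hashes to 7; 7 taken → place at 8.
272 hashes to 8; 8 taken → place at 9.
300 hashes to 7; 7,8 taken → place at 0.
36 hashes to 7; 7,8,0 taken → place at 5.
Table: [300, —, —, —, —, 36, —, 784, 366, 272, —]
Lookup 300: h=7, probe 7,8,0 → found at 0.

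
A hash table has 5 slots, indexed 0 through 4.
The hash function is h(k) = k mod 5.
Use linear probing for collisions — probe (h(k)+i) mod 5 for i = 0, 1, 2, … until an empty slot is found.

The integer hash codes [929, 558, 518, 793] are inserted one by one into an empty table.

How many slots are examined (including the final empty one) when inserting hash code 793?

4

Insert 929: h=4, slot 4 empty → index 4.
Insert 558: h=3, slot 3 empty → index 3.
Insert 518: h=3, slots 3,4 occupied → index 0.
Insert 793: h=3, slots 3,4,0 occupied → index 1.
Table: [518, 793, —, 558, 929]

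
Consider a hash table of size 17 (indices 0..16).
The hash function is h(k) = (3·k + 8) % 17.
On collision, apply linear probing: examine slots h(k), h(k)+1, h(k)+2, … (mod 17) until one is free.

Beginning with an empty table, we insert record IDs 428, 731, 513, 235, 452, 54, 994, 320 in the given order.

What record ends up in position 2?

54

428 hashes to 0; slot 0 is free -> place at 0.
731 hashes to 8; slot 8 is free -> place at 8.
513 hashes to 0; 0 taken -> place at 1.
235 hashes to 16; slot 16 is free -> place at 16.
452 hashes to 4; slot 4 is free -> place at 4.
54 hashes to 0; 0,1 taken -> place at 2.
994 hashes to 15; slot 15 is free -> place at 15.
320 hashes to 16; 16,0,1,2 taken -> place at 3.
Table: [428, 513, 54, 320, 452, ., ., ., 731, ., ., ., ., ., ., 994, 235]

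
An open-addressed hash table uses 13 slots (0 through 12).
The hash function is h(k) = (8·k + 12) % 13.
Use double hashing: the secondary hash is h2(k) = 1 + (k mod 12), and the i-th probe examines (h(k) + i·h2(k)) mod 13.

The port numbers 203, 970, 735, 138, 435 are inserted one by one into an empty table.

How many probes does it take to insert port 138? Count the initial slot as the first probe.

2

203 hashes to 11; slot 11 is free → place at 11.
970 hashes to 11, h2=11; 11 taken → place at 9.
735 hashes to 3; slot 3 is free → place at 3.
138 hashes to 11, h2=7; 11 taken → place at 5.
435 hashes to 8; slot 8 is free → place at 8.
Table: [., ., ., 735, ., 138, ., ., 435, 970, ., 203, .]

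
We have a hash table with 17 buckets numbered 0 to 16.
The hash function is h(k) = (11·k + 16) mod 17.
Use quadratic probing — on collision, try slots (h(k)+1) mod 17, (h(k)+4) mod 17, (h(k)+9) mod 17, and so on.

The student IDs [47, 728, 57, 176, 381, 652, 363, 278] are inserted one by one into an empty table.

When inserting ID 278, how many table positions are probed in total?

47: h=6 → slot 6
728: h=0 → slot 0
57: h=14 → slot 14
176: h=14, probe 14,15 → slot 15
381: h=8 → slot 8
652: h=14, probe 14,15,1 → slot 1
363: h=14, probe 14,15,1,6,13 → slot 13
278: h=14, probe 14,15,1,6,13,5 → slot 5
Table: [728, 652, ∅, ∅, ∅, 278, 47, ∅, 381, ∅, ∅, ∅, ∅, 363, 57, 176, ∅]

6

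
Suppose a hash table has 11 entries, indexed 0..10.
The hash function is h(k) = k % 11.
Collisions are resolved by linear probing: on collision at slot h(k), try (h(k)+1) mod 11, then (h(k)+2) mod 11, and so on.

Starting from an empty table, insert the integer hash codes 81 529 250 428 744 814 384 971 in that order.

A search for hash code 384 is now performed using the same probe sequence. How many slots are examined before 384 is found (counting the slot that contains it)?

81 hashes to 4; slot 4 is free → place at 4.
529 hashes to 1; slot 1 is free → place at 1.
250 hashes to 8; slot 8 is free → place at 8.
428 hashes to 10; slot 10 is free → place at 10.
744 hashes to 7; slot 7 is free → place at 7.
814 hashes to 0; slot 0 is free → place at 0.
384 hashes to 10; 10,0,1 taken → place at 2.
971 hashes to 3; slot 3 is free → place at 3.
Table: [814, 529, 384, 971, 81, ∅, ∅, 744, 250, ∅, 428]
Lookup 384: h=10, probe 10,0,1,2 → found at 2.

4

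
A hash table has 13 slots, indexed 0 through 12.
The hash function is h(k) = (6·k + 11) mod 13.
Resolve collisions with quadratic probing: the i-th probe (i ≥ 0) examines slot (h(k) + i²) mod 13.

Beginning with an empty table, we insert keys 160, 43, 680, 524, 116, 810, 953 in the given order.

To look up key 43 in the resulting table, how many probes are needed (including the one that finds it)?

2

160 hashes to 9; slot 9 is free -> place at 9.
43 hashes to 9; 9 taken -> place at 10.
680 hashes to 9; 9,10 taken -> place at 0.
524 hashes to 9; 9,10,0 taken -> place at 5.
116 hashes to 5; 5 taken -> place at 6.
810 hashes to 9; 9,10,0,5 taken -> place at 12.
953 hashes to 9; 9,10,0,5,12 taken -> place at 8.
Table: [680, ., ., ., ., 524, 116, ., 953, 160, 43, ., 810]
Lookup 43: h=9, probe 9,10 → found at 10.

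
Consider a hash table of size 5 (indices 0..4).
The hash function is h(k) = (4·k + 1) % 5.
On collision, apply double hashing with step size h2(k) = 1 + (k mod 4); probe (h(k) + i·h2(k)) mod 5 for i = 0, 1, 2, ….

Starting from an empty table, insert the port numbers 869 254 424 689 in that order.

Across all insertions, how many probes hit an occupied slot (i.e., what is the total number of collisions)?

869: h=2 => slot 2
254: h=2, h2=3, probe 2,0 => slot 0
424: h=2, h2=1, probe 2,3 => slot 3
689: h=2, h2=2, probe 2,4 => slot 4
Table: [254, -, 869, 424, 689]

3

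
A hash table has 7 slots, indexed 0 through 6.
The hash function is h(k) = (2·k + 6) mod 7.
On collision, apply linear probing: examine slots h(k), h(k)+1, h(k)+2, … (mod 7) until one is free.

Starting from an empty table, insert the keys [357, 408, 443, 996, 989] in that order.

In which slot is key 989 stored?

357 hashes to 6; slot 6 is free → place at 6.
408 hashes to 3; slot 3 is free → place at 3.
443 hashes to 3; 3 taken → place at 4.
996 hashes to 3; 3,4 taken → place at 5.
989 hashes to 3; 3,4,5,6 taken → place at 0.
Table: [989, —, —, 408, 443, 996, 357]

0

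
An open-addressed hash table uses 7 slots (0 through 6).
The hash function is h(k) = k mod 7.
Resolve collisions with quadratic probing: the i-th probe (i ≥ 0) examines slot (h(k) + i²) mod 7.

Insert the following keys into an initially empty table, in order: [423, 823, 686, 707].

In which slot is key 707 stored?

423 hashes to 3; slot 3 is free -> place at 3.
823 hashes to 4; slot 4 is free -> place at 4.
686 hashes to 0; slot 0 is free -> place at 0.
707 hashes to 0; 0 taken -> place at 1.
Table: [686, 707, ., 423, 823, ., .]

1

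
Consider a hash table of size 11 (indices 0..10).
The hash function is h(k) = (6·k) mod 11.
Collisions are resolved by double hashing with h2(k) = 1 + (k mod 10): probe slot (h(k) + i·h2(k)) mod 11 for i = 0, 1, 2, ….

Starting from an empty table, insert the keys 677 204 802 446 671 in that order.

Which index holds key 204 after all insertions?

8

677 hashes to 3; slot 3 is free => place at 3.
204 hashes to 3, h2=5; 3 taken => place at 8.
802 hashes to 5; slot 5 is free => place at 5.
446 hashes to 3, h2=7; 3 taken => place at 10.
671 hashes to 0; slot 0 is free => place at 0.
Table: [671, ., ., 677, ., 802, ., ., 204, ., 446]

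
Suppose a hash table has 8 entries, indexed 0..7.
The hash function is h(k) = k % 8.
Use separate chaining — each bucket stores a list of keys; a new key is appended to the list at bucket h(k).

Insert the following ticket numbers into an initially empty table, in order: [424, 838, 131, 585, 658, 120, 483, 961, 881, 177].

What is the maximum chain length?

Insert 424: h=0, bucket 0 empty -> new chain.
Insert 838: h=6, bucket 6 empty -> new chain.
Insert 131: h=3, bucket 3 empty -> new chain.
Insert 585: h=1, bucket 1 empty -> new chain.
Insert 658: h=2, bucket 2 empty -> new chain.
Insert 120: h=0, bucket 0 nonempty -> append to chain.
Insert 483: h=3, bucket 3 nonempty -> append to chain.
Insert 961: h=1, bucket 1 nonempty -> append to chain.
Insert 881: h=1, bucket 1 nonempty -> append to chain.
Insert 177: h=1, bucket 1 nonempty -> append to chain.
Final buckets:
0: 424 -> 120
1: 585 -> 961 -> 881 -> 177
2: 658
3: 131 -> 483
4: .
5: .
6: 838
7: .

4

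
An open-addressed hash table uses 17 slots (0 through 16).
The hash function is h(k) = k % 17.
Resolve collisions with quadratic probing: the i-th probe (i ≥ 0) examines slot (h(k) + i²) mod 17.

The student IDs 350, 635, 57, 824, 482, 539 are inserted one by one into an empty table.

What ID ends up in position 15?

482

350: h=10 → slot 10
635: h=6 → slot 6
57: h=6, probe 6,7 → slot 7
824: h=8 → slot 8
482: h=6, probe 6,7,10,15 → slot 15
539: h=12 → slot 12
Table: [—, —, —, —, —, —, 635, 57, 824, —, 350, —, 539, —, —, 482, —]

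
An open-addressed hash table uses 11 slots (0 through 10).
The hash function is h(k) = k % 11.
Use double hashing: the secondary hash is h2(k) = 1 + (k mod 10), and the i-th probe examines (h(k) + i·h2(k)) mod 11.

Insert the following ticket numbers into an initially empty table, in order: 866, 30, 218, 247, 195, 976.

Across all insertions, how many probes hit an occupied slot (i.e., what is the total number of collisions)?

4

866 hashes to 8; slot 8 is free => place at 8.
30 hashes to 8, h2=1; 8 taken => place at 9.
218 hashes to 9, h2=9; 9 taken => place at 7.
247 hashes to 5; slot 5 is free => place at 5.
195 hashes to 8, h2=6; 8 taken => place at 3.
976 hashes to 8, h2=7; 8 taken => place at 4.
Table: [., ., ., 195, 976, 247, ., 218, 866, 30, .]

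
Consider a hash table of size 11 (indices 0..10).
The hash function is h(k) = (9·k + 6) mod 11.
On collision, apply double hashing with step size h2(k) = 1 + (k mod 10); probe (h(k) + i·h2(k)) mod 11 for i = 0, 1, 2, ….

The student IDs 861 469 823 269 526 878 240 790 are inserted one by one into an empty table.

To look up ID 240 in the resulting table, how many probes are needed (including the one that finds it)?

3

Insert 861: h=0, slot 0 empty → index 0.
Insert 469: h=3, slot 3 empty → index 3.
Insert 823: h=10, slot 10 empty → index 10.
Insert 269: h=7, slot 7 empty → index 7.
Insert 526: h=10, h2=7, slot 10 occupied → index 6.
Insert 878: h=10, h2=9, slot 10 occupied → index 8.
Insert 240: h=10, h2=1, slots 10,0 occupied → index 1.
Insert 790: h=10, h2=1, slots 10,0,1 occupied → index 2.
Table: [861, 240, 790, 469, —, —, 526, 269, 878, —, 823]
Lookup 240: h=10, h2=1, probe 10,0,1 → found at 1.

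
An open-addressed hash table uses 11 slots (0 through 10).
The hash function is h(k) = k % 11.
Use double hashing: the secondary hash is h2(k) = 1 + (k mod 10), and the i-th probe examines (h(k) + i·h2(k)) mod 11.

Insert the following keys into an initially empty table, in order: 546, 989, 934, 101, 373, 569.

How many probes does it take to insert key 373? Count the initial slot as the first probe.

2

546: h=7 → slot 7
989: h=10 → slot 10
934: h=10, h2=5, probe 10,4 → slot 4
101: h=2 → slot 2
373: h=10, h2=4, probe 10,3 → slot 3
569: h=8 → slot 8
Table: [_, _, 101, 373, 934, _, _, 546, 569, _, 989]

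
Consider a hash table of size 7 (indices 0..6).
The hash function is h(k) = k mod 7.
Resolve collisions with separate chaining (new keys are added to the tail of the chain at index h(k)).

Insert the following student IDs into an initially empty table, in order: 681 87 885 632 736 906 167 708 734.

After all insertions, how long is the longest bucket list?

3

681 -> bucket 2
87 -> bucket 3
885 -> bucket 3 (collision)
632 -> bucket 2 (collision)
736 -> bucket 1
906 -> bucket 3 (collision)
167 -> bucket 6
708 -> bucket 1 (collision)
734 -> bucket 6 (collision)
Final buckets:
0: .
1: 736 -> 708
2: 681 -> 632
3: 87 -> 885 -> 906
4: .
5: .
6: 167 -> 734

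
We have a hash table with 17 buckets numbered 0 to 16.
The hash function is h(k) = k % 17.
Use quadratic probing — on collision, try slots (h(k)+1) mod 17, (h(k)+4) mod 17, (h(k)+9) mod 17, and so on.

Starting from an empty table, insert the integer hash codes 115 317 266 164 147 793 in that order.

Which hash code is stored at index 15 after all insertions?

115 hashes to 13; slot 13 is free => place at 13.
317 hashes to 11; slot 11 is free => place at 11.
266 hashes to 11; 11 taken => place at 12.
164 hashes to 11; 11,12 taken => place at 15.
147 hashes to 11; 11,12,15 taken => place at 3.
793 hashes to 11; 11,12,15,3 taken => place at 10.
Table: [∅, ∅, ∅, 147, ∅, ∅, ∅, ∅, ∅, ∅, 793, 317, 266, 115, ∅, 164, ∅]

164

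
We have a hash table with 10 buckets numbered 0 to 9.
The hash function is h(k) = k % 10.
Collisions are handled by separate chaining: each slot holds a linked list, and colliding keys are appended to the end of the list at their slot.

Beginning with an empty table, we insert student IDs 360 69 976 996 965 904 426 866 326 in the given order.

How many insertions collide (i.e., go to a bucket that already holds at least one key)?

4

Insert 360: h=0, bucket 0 empty -> new chain.
Insert 69: h=9, bucket 9 empty -> new chain.
Insert 976: h=6, bucket 6 empty -> new chain.
Insert 996: h=6, bucket 6 nonempty -> append to chain.
Insert 965: h=5, bucket 5 empty -> new chain.
Insert 904: h=4, bucket 4 empty -> new chain.
Insert 426: h=6, bucket 6 nonempty -> append to chain.
Insert 866: h=6, bucket 6 nonempty -> append to chain.
Insert 326: h=6, bucket 6 nonempty -> append to chain.
Final buckets:
0: 360
1: .
2: .
3: .
4: 904
5: 965
6: 976 -> 996 -> 426 -> 866 -> 326
7: .
8: .
9: 69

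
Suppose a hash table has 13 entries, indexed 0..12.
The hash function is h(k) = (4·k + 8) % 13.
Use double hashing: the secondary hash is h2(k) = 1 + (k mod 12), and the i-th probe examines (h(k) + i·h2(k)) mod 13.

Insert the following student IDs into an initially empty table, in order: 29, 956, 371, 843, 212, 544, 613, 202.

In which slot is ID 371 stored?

29 hashes to 7; slot 7 is free => place at 7.
956 hashes to 10; slot 10 is free => place at 10.
371 hashes to 10, h2=12; 10 taken => place at 9.
843 hashes to 0; slot 0 is free => place at 0.
212 hashes to 11; slot 11 is free => place at 11.
544 hashes to 0, h2=5; 0 taken => place at 5.
613 hashes to 3; slot 3 is free => place at 3.
202 hashes to 10, h2=11; 10 taken => place at 8.
Table: [843, _, _, 613, _, 544, _, 29, 202, 371, 956, 212, _]

9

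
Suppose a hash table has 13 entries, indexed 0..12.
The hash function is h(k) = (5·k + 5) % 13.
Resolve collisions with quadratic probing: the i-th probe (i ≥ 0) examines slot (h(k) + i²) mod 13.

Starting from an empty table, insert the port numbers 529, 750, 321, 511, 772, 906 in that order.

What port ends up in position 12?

529: h=11 => slot 11
750: h=11, probe 11,12 => slot 12
321: h=11, probe 11,12,2 => slot 2
511: h=12, probe 12,0 => slot 0
772: h=4 => slot 4
906: h=11, probe 11,12,2,7 => slot 7
Table: [511, —, 321, —, 772, —, —, 906, —, —, —, 529, 750]

750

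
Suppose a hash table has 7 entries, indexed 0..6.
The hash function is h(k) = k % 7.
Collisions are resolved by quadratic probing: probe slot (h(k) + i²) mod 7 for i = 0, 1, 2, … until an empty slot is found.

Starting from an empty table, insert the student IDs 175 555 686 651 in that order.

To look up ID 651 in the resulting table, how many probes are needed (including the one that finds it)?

175 hashes to 0; slot 0 is free → place at 0.
555 hashes to 2; slot 2 is free → place at 2.
686 hashes to 0; 0 taken → place at 1.
651 hashes to 0; 0,1 taken → place at 4.
Table: [175, 686, 555, _, 651, _, _]
Lookup 651: h=0, probe 0,1,4 → found at 4.

3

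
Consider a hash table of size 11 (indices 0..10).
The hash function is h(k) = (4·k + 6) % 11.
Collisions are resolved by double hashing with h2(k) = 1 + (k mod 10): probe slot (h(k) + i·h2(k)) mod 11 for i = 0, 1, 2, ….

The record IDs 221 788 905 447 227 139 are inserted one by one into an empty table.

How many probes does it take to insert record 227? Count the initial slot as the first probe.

221 hashes to 10; slot 10 is free → place at 10.
788 hashes to 1; slot 1 is free → place at 1.
905 hashes to 7; slot 7 is free → place at 7.
447 hashes to 1, h2=8; 1 taken → place at 9.
227 hashes to 1, h2=8; 1,9 taken → place at 6.
139 hashes to 1, h2=10; 1 taken → place at 0.
Table: [139, 788, —, —, —, —, 227, 905, —, 447, 221]

3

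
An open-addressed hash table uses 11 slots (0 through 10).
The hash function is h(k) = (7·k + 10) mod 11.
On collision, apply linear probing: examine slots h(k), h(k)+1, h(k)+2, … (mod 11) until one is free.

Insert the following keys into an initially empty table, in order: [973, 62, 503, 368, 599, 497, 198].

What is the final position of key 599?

Insert 973: h=1, slot 1 empty => index 1.
Insert 62: h=4, slot 4 empty => index 4.
Insert 503: h=0, slot 0 empty => index 0.
Insert 368: h=1, slot 1 occupied => index 2.
Insert 599: h=1, slots 1,2 occupied => index 3.
Insert 497: h=2, slots 2,3,4 occupied => index 5.
Insert 198: h=10, slot 10 empty => index 10.
Table: [503, 973, 368, 599, 62, 497, -, -, -, -, 198]

3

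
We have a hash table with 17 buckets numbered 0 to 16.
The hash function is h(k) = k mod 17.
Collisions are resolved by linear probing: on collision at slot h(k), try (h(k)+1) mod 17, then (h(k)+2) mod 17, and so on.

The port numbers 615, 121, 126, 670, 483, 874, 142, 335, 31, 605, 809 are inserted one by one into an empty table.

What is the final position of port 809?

13

Insert 615: h=3, slot 3 empty -> index 3.
Insert 121: h=2, slot 2 empty -> index 2.
Insert 126: h=7, slot 7 empty -> index 7.
Insert 670: h=7, slot 7 occupied -> index 8.
Insert 483: h=7, slots 7,8 occupied -> index 9.
Insert 874: h=7, slots 7,8,9 occupied -> index 10.
Insert 142: h=6, slot 6 empty -> index 6.
Insert 335: h=12, slot 12 empty -> index 12.
Insert 31: h=14, slot 14 empty -> index 14.
Insert 605: h=10, slot 10 occupied -> index 11.
Insert 809: h=10, slots 10,11,12 occupied -> index 13.
Table: [_, _, 121, 615, _, _, 142, 126, 670, 483, 874, 605, 335, 809, 31, _, _]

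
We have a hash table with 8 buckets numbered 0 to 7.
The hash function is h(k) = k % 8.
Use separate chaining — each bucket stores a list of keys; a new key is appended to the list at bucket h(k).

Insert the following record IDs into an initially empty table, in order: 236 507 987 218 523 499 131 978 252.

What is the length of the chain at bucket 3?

5

236 -> bucket 4
507 -> bucket 3
987 -> bucket 3 (collision)
218 -> bucket 2
523 -> bucket 3 (collision)
499 -> bucket 3 (collision)
131 -> bucket 3 (collision)
978 -> bucket 2 (collision)
252 -> bucket 4 (collision)
Final buckets:
0: .
1: .
2: 218 -> 978
3: 507 -> 987 -> 523 -> 499 -> 131
4: 236 -> 252
5: .
6: .
7: .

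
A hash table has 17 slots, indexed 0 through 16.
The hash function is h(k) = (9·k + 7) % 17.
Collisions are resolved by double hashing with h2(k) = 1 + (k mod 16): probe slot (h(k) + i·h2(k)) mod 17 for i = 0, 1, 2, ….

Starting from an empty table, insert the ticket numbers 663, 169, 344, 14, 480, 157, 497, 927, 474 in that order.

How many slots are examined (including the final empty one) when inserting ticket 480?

663: h=7 -> slot 7
169: h=15 -> slot 15
344: h=9 -> slot 9
14: h=14 -> slot 14
480: h=9, h2=1, probe 9,10 -> slot 10
157: h=9, h2=14, probe 9,6 -> slot 6
497: h=9, h2=2, probe 9,11 -> slot 11
927: h=3 -> slot 3
474: h=6, h2=11, probe 6,0 -> slot 0
Table: [474, -, -, 927, -, -, 157, 663, -, 344, 480, 497, -, -, 14, 169, -]

2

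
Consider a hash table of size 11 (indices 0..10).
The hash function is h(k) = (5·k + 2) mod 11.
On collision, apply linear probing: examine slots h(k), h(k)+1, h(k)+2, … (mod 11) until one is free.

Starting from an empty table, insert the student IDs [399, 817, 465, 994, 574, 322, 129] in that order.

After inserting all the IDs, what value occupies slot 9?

322

399: h=6 => slot 6
817: h=6, probe 6,7 => slot 7
465: h=6, probe 6,7,8 => slot 8
994: h=0 => slot 0
574: h=1 => slot 1
322: h=6, probe 6,7,8,9 => slot 9
129: h=9, probe 9,10 => slot 10
Table: [994, 574, _, _, _, _, 399, 817, 465, 322, 129]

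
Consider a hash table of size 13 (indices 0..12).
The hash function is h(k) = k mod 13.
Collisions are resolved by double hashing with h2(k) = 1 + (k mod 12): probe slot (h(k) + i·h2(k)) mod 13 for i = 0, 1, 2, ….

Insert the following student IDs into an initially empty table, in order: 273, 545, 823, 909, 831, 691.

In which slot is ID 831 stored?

3

Insert 273: h=0, slot 0 empty -> index 0.
Insert 545: h=12, slot 12 empty -> index 12.
Insert 823: h=4, slot 4 empty -> index 4.
Insert 909: h=12, h2=10, slot 12 occupied -> index 9.
Insert 831: h=12, h2=4, slot 12 occupied -> index 3.
Insert 691: h=2, slot 2 empty -> index 2.
Table: [273, ., 691, 831, 823, ., ., ., ., 909, ., ., 545]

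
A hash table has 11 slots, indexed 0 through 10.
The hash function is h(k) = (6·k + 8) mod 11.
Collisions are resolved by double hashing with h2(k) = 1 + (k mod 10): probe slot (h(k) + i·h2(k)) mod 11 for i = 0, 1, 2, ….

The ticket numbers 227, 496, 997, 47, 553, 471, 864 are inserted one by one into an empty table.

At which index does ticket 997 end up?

0

227 hashes to 6; slot 6 is free => place at 6.
496 hashes to 3; slot 3 is free => place at 3.
997 hashes to 6, h2=8; 6,3 taken => place at 0.
47 hashes to 4; slot 4 is free => place at 4.
553 hashes to 4, h2=4; 4 taken => place at 8.
471 hashes to 7; slot 7 is free => place at 7.
864 hashes to 0, h2=5; 0 taken => place at 5.
Table: [997, _, _, 496, 47, 864, 227, 471, 553, _, _]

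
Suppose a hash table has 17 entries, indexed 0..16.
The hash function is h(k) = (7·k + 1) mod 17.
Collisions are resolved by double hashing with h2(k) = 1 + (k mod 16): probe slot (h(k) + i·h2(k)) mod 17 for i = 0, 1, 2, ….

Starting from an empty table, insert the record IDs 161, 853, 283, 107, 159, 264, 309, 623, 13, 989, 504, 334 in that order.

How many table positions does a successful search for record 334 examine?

161 hashes to 6; slot 6 is free → place at 6.
853 hashes to 5; slot 5 is free → place at 5.
283 hashes to 10; slot 10 is free → place at 10.
107 hashes to 2; slot 2 is free → place at 2.
159 hashes to 9; slot 9 is free → place at 9.
264 hashes to 13; slot 13 is free → place at 13.
309 hashes to 5, h2=6; 5 taken → place at 11.
623 hashes to 10, h2=16; 10,9 taken → place at 8.
13 hashes to 7; slot 7 is free → place at 7.
989 hashes to 5, h2=14; 5,2 taken → place at 16.
504 hashes to 10, h2=9; 10,2,11 taken → place at 3.
334 hashes to 10, h2=15; 10,8,6 taken → place at 4.
Table: [., ., 107, 504, 334, 853, 161, 13, 623, 159, 283, 309, ., 264, ., ., 989]
Lookup 334: h=10, h2=15, probe 10,8,6,4 → found at 4.

4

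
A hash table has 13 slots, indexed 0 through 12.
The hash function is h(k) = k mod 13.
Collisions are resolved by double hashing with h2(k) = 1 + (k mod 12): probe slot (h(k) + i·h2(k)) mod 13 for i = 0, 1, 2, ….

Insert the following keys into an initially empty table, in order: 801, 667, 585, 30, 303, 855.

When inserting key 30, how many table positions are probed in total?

801: h=8 => slot 8
667: h=4 => slot 4
585: h=0 => slot 0
30: h=4, h2=7, probe 4,11 => slot 11
303: h=4, h2=4, probe 4,8,12 => slot 12
855: h=10 => slot 10
Table: [585, ∅, ∅, ∅, 667, ∅, ∅, ∅, 801, ∅, 855, 30, 303]

2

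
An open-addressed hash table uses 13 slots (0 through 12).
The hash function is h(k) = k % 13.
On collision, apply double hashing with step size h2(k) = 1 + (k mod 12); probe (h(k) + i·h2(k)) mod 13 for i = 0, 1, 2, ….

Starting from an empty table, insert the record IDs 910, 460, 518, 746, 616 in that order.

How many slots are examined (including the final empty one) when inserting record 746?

Insert 910: h=0, slot 0 empty => index 0.
Insert 460: h=5, slot 5 empty => index 5.
Insert 518: h=11, slot 11 empty => index 11.
Insert 746: h=5, h2=3, slot 5 occupied => index 8.
Insert 616: h=5, h2=5, slot 5 occupied => index 10.
Table: [910, —, —, —, —, 460, —, —, 746, —, 616, 518, —]

2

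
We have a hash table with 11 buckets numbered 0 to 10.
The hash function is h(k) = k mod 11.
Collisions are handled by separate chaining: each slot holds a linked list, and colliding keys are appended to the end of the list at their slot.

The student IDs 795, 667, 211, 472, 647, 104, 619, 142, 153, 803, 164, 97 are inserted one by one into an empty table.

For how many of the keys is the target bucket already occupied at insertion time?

Insert 795: h=3, bucket 3 empty -> new chain.
Insert 667: h=7, bucket 7 empty -> new chain.
Insert 211: h=2, bucket 2 empty -> new chain.
Insert 472: h=10, bucket 10 empty -> new chain.
Insert 647: h=9, bucket 9 empty -> new chain.
Insert 104: h=5, bucket 5 empty -> new chain.
Insert 619: h=3, bucket 3 nonempty -> append to chain.
Insert 142: h=10, bucket 10 nonempty -> append to chain.
Insert 153: h=10, bucket 10 nonempty -> append to chain.
Insert 803: h=0, bucket 0 empty -> new chain.
Insert 164: h=10, bucket 10 nonempty -> append to chain.
Insert 97: h=9, bucket 9 nonempty -> append to chain.
Final buckets:
0: 803
1: _
2: 211
3: 795 -> 619
4: _
5: 104
6: _
7: 667
8: _
9: 647 -> 97
10: 472 -> 142 -> 153 -> 164

5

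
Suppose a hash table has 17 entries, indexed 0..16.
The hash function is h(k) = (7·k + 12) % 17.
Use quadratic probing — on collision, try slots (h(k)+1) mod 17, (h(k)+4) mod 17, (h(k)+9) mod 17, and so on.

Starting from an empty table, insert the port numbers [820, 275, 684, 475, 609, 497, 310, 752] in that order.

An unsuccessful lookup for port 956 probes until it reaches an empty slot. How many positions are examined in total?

820 hashes to 6; slot 6 is free -> place at 6.
275 hashes to 16; slot 16 is free -> place at 16.
684 hashes to 6; 6 taken -> place at 7.
475 hashes to 5; slot 5 is free -> place at 5.
609 hashes to 8; slot 8 is free -> place at 8.
497 hashes to 6; 6,7 taken -> place at 10.
310 hashes to 6; 6,7,10 taken -> place at 15.
752 hashes to 6; 6,7,10,15,5 taken -> place at 14.
Table: [-, -, -, -, -, 475, 820, 684, 609, -, 497, -, -, -, 752, 310, 275]
Lookup 956: h=6, probe 6,7,10,15,5,14,8,4 → slot 4 empty, not found.

8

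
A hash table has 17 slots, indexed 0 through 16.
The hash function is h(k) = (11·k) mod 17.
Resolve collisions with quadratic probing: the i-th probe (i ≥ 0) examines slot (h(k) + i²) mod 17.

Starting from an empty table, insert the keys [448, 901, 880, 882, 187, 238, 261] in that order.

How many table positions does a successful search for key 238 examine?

3

448: h=15 => slot 15
901: h=0 => slot 0
880: h=7 => slot 7
882: h=12 => slot 12
187: h=0, probe 0,1 => slot 1
238: h=0, probe 0,1,4 => slot 4
261: h=15, probe 15,16 => slot 16
Table: [901, 187, —, —, 238, —, —, 880, —, —, —, —, 882, —, —, 448, 261]
Lookup 238: h=0, probe 0,1,4 → found at 4.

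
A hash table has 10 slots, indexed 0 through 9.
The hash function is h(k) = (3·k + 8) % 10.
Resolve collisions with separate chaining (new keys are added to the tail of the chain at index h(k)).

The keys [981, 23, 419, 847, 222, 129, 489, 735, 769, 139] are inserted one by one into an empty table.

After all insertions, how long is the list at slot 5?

5

981 -> bucket 1
23 -> bucket 7
419 -> bucket 5
847 -> bucket 9
222 -> bucket 4
129 -> bucket 5 (collision)
489 -> bucket 5 (collision)
735 -> bucket 3
769 -> bucket 5 (collision)
139 -> bucket 5 (collision)
Final buckets:
0: _
1: 981
2: _
3: 735
4: 222
5: 419 -> 129 -> 489 -> 769 -> 139
6: _
7: 23
8: _
9: 847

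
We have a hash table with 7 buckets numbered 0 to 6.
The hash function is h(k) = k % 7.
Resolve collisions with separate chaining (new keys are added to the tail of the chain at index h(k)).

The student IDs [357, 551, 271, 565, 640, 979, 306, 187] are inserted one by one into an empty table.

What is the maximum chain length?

Insert 357: h=0, bucket 0 empty -> new chain.
Insert 551: h=5, bucket 5 empty -> new chain.
Insert 271: h=5, bucket 5 nonempty -> append to chain.
Insert 565: h=5, bucket 5 nonempty -> append to chain.
Insert 640: h=3, bucket 3 empty -> new chain.
Insert 979: h=6, bucket 6 empty -> new chain.
Insert 306: h=5, bucket 5 nonempty -> append to chain.
Insert 187: h=5, bucket 5 nonempty -> append to chain.
Final buckets:
0: 357
1: _
2: _
3: 640
4: _
5: 551 -> 271 -> 565 -> 306 -> 187
6: 979

5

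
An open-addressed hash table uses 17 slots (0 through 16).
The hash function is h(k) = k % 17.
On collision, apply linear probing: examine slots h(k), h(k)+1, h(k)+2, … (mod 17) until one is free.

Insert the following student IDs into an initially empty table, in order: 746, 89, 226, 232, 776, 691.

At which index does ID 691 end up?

746 hashes to 15; slot 15 is free => place at 15.
89 hashes to 4; slot 4 is free => place at 4.
226 hashes to 5; slot 5 is free => place at 5.
232 hashes to 11; slot 11 is free => place at 11.
776 hashes to 11; 11 taken => place at 12.
691 hashes to 11; 11,12 taken => place at 13.
Table: [_, _, _, _, 89, 226, _, _, _, _, _, 232, 776, 691, _, 746, _]

13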